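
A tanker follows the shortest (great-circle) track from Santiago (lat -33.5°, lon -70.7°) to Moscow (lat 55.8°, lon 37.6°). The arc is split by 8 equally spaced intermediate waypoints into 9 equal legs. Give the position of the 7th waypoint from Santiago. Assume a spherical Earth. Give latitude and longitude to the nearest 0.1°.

≈ lat 44.2°, lon -3.4°

The haversine formula gives a central angle δ ≈ 2.219 rad (127.1°) between the endpoints.
Interpolate at f = 7/9 with slerp weights a = sin((1−f)δ)/sin δ ≈ 0.594, b = sin(fδ)/sin δ ≈ 1.239.
p = a·p₁ + b·p₂ ≈ (0.716, -0.042, 0.697); φ = arcsin(p_z) ≈ 44.21°, λ = atan2(p_y, p_x) ≈ -3.38°.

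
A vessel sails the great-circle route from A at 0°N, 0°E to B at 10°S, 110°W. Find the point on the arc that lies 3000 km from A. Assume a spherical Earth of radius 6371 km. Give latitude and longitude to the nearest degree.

≈ 5°S, 27°W

Write both endpoints as unit vectors p₁, p₂ with components (cos φ cos λ, cos φ sin λ, sin φ).
The central angle between the endpoints is δ = arccos(p₁·p₂) ≈ 1.914 rad (109.7°). The total great-circle distance is δ·R ≈ 1.914 × 6371 ≈ 12196 km, so the target fraction is f = 3000/12196 ≈ 0.246.
Interpolate at f ≈ 0.246 with slerp weights a = sin((1−f)δ)/sin δ ≈ 1.053, b = sin(fδ)/sin δ ≈ 0.482.
p = a·p₁ + b·p₂ ≈ (0.891, -0.446, -0.084); φ = arcsin(p_z) ≈ -4.80°, λ = atan2(p_y, p_x) ≈ -26.58°.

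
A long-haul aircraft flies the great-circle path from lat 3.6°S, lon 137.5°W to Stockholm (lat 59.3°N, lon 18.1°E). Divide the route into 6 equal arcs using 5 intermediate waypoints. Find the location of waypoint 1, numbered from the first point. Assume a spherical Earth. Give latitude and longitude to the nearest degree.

Write both endpoints as unit vectors p₁, p₂ with components (cos φ cos λ, cos φ sin λ, sin φ).
The central angle between the endpoints is δ = arccos(p₁·p₂) ≈ 2.115 rad (121.2°).
Interpolate at f = 1/6 with slerp weights a = sin((1−f)δ)/sin δ ≈ 1.148, b = sin(fδ)/sin δ ≈ 0.404.
p = a·p₁ + b·p₂ ≈ (-0.649, -0.710, 0.275); φ = arcsin(p_z) ≈ 15.96°, λ = atan2(p_y, p_x) ≈ -132.42°.

≈ lat 16°N, lon 132°W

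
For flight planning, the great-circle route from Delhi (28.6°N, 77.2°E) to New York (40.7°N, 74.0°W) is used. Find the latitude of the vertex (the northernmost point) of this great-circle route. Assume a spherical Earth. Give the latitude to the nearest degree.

≈ 71°N

The great circle lies in the plane with unit normal n̂ = (p₁ × p₂)/|p₁ × p₂|.
Here n̂_z ≈ -0.333; the vertex latitude is φ_max = arccos|n̂_z| ≈ 70.5°.
Check via Clairaut: cos φ_max = |cos φ₁| · sin C = cos(28.6°)·sin(22.3°) ≈ 0.333, again giving ≈ 70.5°.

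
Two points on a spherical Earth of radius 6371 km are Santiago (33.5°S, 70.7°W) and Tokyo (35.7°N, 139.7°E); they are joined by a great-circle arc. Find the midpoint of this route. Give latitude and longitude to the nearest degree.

≈ (4°N, 143°W)

From cos δ = sin φ₁ sin φ₂ + cos φ₁ cos φ₂ cos Δλ, the central angle is δ ≈ 2.705 rad (155.0°).
Interpolate at f = 1/2 with slerp weights a = sin((1−f)δ)/sin δ ≈ 2.308, b = sin(fδ)/sin δ ≈ 2.308.
p = a·p₁ + b·p₂ ≈ (-0.793, -0.604, 0.073); φ = arcsin(p_z) ≈ 4.18°, λ = atan2(p_y, p_x) ≈ -142.71°.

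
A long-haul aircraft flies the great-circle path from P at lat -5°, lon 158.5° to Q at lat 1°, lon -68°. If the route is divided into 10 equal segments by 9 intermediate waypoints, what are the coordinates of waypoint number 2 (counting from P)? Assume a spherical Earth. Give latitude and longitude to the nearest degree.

Convert each endpoint to a unit vector on the sphere (x = cos φ cos λ, y = cos φ sin λ, z = sin φ).
The central angle between the endpoints is δ = arccos(p₁·p₂) ≈ 2.328 rad (133.4°).
Interpolate at f = 2/10 with slerp weights a = sin((1−f)δ)/sin δ ≈ 1.318, b = sin(fδ)/sin δ ≈ 0.618.
p = a·p₁ + b·p₂ ≈ (-0.990, -0.092, -0.104); φ = arcsin(p_z) ≈ -5.98°, λ = atan2(p_y, p_x) ≈ -174.71°.

≈ lat -6°, lon -175°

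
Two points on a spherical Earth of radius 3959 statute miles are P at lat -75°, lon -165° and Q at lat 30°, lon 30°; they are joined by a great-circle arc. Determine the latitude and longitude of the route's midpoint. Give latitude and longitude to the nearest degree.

Write both endpoints as unit vectors p₁, p₂ with components (cos φ cos λ, cos φ sin λ, sin φ).
The central angle between the endpoints is δ = arccos(p₁·p₂) ≈ 2.345 rad (134.4°).
Interpolate at f = 1/2 with slerp weights a = sin((1−f)δ)/sin δ ≈ 1.290, b = sin(fδ)/sin δ ≈ 1.290.
p = a·p₁ + b·p₂ ≈ (0.645, 0.472, -0.601); φ = arcsin(p_z) ≈ -36.94°, λ = atan2(p_y, p_x) ≈ 36.21°.

≈ lat -37°, lon 36°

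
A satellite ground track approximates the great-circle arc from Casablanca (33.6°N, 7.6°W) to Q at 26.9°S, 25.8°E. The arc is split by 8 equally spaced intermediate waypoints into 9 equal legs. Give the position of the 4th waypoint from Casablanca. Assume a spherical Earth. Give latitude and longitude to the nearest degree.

≈ 7°N, 8°E

The haversine formula gives a central angle δ ≈ 1.192 rad (68.3°) between the endpoints.
Interpolate at f = 4/9 with slerp weights a = sin((1−f)δ)/sin δ ≈ 0.662, b = sin(fδ)/sin δ ≈ 0.544.
p = a·p₁ + b·p₂ ≈ (0.983, 0.138, 0.120); φ = arcsin(p_z) ≈ 6.90°, λ = atan2(p_y, p_x) ≈ 8.00°.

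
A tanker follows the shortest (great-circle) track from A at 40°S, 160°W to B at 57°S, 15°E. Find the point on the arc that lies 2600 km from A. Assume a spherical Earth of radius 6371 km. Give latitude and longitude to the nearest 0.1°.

≈ 63.3°S, 157.6°W

Convert each endpoint to a unit vector on the sphere (x = cos φ cos λ, y = cos φ sin λ, z = sin φ).
The central angle between the endpoints is δ = arccos(p₁·p₂) ≈ 1.447 rad (82.9°). The total great-circle distance is δ·R ≈ 1.447 × 6371 ≈ 9219 km, so the target fraction is f = 2600/9219 ≈ 0.282.
Interpolate at f ≈ 0.282 with slerp weights a = sin((1−f)δ)/sin δ ≈ 0.869, b = sin(fδ)/sin δ ≈ 0.400.
p = a·p₁ + b·p₂ ≈ (-0.415, -0.171, -0.894); φ = arcsin(p_z) ≈ -63.34°, λ = atan2(p_y, p_x) ≈ -157.58°.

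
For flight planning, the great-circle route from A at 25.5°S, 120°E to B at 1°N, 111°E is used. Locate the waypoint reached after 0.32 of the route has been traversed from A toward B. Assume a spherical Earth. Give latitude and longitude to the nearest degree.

≈ 17°S, 117°E

Convert each endpoint to a unit vector on the sphere (x = cos φ cos λ, y = cos φ sin λ, z = sin φ).
The central angle between the endpoints is δ = arccos(p₁·p₂) ≈ 0.487 rad (27.9°).
Interpolate at f = 0.32 with slerp weights a = sin((1−f)δ)/sin δ ≈ 0.695, b = sin(fδ)/sin δ ≈ 0.332.
p = a·p₁ + b·p₂ ≈ (-0.432, 0.853, -0.293); φ = arcsin(p_z) ≈ -17.06°, λ = atan2(p_y, p_x) ≈ 116.89°.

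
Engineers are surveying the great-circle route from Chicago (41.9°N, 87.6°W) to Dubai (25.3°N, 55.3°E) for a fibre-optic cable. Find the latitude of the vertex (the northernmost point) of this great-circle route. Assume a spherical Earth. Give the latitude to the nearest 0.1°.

≈ 65.2°N

The great circle lies in the plane with unit normal n̂ = (p₁ × p₂)/|p₁ × p₂|.
Here n̂_z ≈ +0.419; the vertex latitude is φ_max = arccos|n̂_z| ≈ 65.2°.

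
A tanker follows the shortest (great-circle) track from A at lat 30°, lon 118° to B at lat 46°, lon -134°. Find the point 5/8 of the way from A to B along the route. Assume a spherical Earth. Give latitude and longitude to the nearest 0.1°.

The haversine formula gives a central angle δ ≈ 1.396 rad (80.0°) between the endpoints.
Interpolate at f = 5/8 with slerp weights a = sin((1−f)δ)/sin δ ≈ 0.508, b = sin(fδ)/sin δ ≈ 0.778.
p = a·p₁ + b·p₂ ≈ (-0.582, -0.000, 0.813); φ = arcsin(p_z) ≈ 54.43°, λ = atan2(p_y, p_x) ≈ -179.95°.

≈ lat 54.4°, lon 180.0°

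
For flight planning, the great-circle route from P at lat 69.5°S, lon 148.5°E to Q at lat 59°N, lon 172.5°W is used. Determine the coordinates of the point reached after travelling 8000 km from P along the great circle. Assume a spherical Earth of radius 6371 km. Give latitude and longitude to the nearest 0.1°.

From cos δ = sin φ₁ sin φ₂ + cos φ₁ cos φ₂ cos Δλ, the central angle is δ ≈ 2.295 rad (131.5°). The total great-circle distance is δ·R ≈ 2.295 × 6371 ≈ 14623 km, so the target fraction is f = 8000/14623 ≈ 0.547.
Interpolate at f ≈ 0.547 with slerp weights a = sin((1−f)δ)/sin δ ≈ 1.151, b = sin(fδ)/sin δ ≈ 1.270.
p = a·p₁ + b·p₂ ≈ (-0.992, 0.125, 0.010); φ = arcsin(p_z) ≈ 0.57°, λ = atan2(p_y, p_x) ≈ 172.80°.

≈ lat 0.6°N, lon 172.8°E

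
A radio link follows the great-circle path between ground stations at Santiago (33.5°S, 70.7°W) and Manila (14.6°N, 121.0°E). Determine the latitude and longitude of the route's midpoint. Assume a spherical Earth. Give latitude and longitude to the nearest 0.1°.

≈ 52.9°S, 169.2°E

Convert each endpoint to a unit vector on the sphere (x = cos φ cos λ, y = cos φ sin λ, z = sin φ).
The central angle between the endpoints is δ = arccos(p₁·p₂) ≈ 2.763 rad (158.3°).
Interpolate at f = 1/2 with slerp weights a = sin((1−f)δ)/sin δ ≈ 2.660, b = sin(fδ)/sin δ ≈ 2.660.
p = a·p₁ + b·p₂ ≈ (-0.593, 0.113, -0.798); φ = arcsin(p_z) ≈ -52.90°, λ = atan2(p_y, p_x) ≈ 169.21°.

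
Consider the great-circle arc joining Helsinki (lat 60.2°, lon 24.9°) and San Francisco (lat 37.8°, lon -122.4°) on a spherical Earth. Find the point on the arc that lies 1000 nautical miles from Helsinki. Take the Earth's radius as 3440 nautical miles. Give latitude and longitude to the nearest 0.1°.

≈ lat 73.7°, lon -1.4°

Convert each endpoint to a unit vector on the sphere (x = cos φ cos λ, y = cos φ sin λ, z = sin φ).
The central angle between the endpoints is δ = arccos(p₁·p₂) ≈ 1.368 rad (78.4°). The total great-circle distance is δ·R ≈ 1.368 × 3440 ≈ 4706 nmi, so the target fraction is f = 1000/4706 ≈ 0.212.
Interpolate at f ≈ 0.212 with slerp weights a = sin((1−f)δ)/sin δ ≈ 0.899, b = sin(fδ)/sin δ ≈ 0.293.
p = a·p₁ + b·p₂ ≈ (0.281, -0.007, 0.960); φ = arcsin(p_z) ≈ 73.65°, λ = atan2(p_y, p_x) ≈ -1.44°.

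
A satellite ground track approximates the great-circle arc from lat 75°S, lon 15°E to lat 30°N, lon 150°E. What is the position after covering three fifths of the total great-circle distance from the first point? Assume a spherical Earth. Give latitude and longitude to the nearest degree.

Write both endpoints as unit vectors p₁, p₂ with components (cos φ cos λ, cos φ sin λ, sin φ).
The central angle between the endpoints is δ = arccos(p₁·p₂) ≈ 2.267 rad (129.9°).
Interpolate at f = 3/5 with slerp weights a = sin((1−f)δ)/sin δ ≈ 1.027, b = sin(fδ)/sin δ ≈ 1.275.
p = a·p₁ + b·p₂ ≈ (-0.699, 0.621, -0.354); φ = arcsin(p_z) ≈ -20.75°, λ = atan2(p_y, p_x) ≈ 138.41°.

≈ lat 21°S, lon 138°E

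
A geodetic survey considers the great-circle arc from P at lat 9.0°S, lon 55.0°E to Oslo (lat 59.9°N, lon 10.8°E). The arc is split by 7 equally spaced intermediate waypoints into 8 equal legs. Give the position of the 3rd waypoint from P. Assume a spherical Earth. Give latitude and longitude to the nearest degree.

≈ lat 18°N, lon 44°E

Convert each endpoint to a unit vector on the sphere (x = cos φ cos λ, y = cos φ sin λ, z = sin φ).
The central angle between the endpoints is δ = arccos(p₁·p₂) ≈ 1.349 rad (77.3°).
Interpolate at f = 3/8 with slerp weights a = sin((1−f)δ)/sin δ ≈ 0.766, b = sin(fδ)/sin δ ≈ 0.497.
p = a·p₁ + b·p₂ ≈ (0.678, 0.666, 0.310); φ = arcsin(p_z) ≈ 18.06°, λ = atan2(p_y, p_x) ≈ 44.47°.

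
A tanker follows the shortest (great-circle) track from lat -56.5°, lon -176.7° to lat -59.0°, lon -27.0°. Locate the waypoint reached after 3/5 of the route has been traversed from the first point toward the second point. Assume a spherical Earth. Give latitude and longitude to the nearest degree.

≈ lat -79°, lon -73°

Convert each endpoint to a unit vector on the sphere (x = cos φ cos λ, y = cos φ sin λ, z = sin φ).
The central angle between the endpoints is δ = arccos(p₁·p₂) ≈ 1.082 rad (62.0°).
Interpolate at f = 3/5 with slerp weights a = sin((1−f)δ)/sin δ ≈ 0.475, b = sin(fδ)/sin δ ≈ 0.685.
p = a·p₁ + b·p₂ ≈ (0.052, -0.175, -0.983); φ = arcsin(p_z) ≈ -79.46°, λ = atan2(p_y, p_x) ≈ -73.33°.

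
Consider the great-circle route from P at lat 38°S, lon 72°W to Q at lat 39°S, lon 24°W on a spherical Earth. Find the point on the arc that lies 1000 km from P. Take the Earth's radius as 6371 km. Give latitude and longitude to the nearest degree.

≈ lat 40°S, lon 61°W

Convert each endpoint to a unit vector on the sphere (x = cos φ cos λ, y = cos φ sin λ, z = sin φ).
The central angle between the endpoints is δ = arccos(p₁·p₂) ≈ 0.648 rad (37.1°). The total great-circle distance is δ·R ≈ 0.648 × 6371 ≈ 4129 km, so the target fraction is f = 1000/4129 ≈ 0.242.
Interpolate at f ≈ 0.242 with slerp weights a = sin((1−f)δ)/sin δ ≈ 0.781, b = sin(fδ)/sin δ ≈ 0.259.
p = a·p₁ + b·p₂ ≈ (0.374, -0.667, -0.644); φ = arcsin(p_z) ≈ -40.09°, λ = atan2(p_y, p_x) ≈ -60.73°.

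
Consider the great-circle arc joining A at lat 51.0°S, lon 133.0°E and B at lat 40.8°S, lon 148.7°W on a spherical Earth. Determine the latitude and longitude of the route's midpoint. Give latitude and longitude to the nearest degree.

Write both endpoints as unit vectors p₁, p₂ with components (cos φ cos λ, cos φ sin λ, sin φ).
The central angle between the endpoints is δ = arccos(p₁·p₂) ≈ 0.922 rad (52.8°).
Interpolate at f = 1/2 with slerp weights a = sin((1−f)δ)/sin δ ≈ 0.558, b = sin(fδ)/sin δ ≈ 0.558.
p = a·p₁ + b·p₂ ≈ (-0.601, 0.037, -0.799); φ = arcsin(p_z) ≈ -53.00°, λ = atan2(p_y, p_x) ≈ 176.44°.

≈ lat 53°S, lon 176°E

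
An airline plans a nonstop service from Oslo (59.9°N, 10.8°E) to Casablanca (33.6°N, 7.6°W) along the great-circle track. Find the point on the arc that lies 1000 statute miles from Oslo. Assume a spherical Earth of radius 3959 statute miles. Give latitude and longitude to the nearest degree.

≈ 47°N, 1°W

Write both endpoints as unit vectors p₁, p₂ with components (cos φ cos λ, cos φ sin λ, sin φ).
The central angle between the endpoints is δ = arccos(p₁·p₂) ≈ 0.505 rad (28.9°). The total great-circle distance is δ·R ≈ 0.505 × 3959 ≈ 2000 mi, so the target fraction is f = 1000/2000 ≈ 0.500.
Interpolate at f ≈ 0.500 with slerp weights a = sin((1−f)δ)/sin δ ≈ 0.516, b = sin(fδ)/sin δ ≈ 0.516.
p = a·p₁ + b·p₂ ≈ (0.681, -0.008, 0.732); φ = arcsin(p_z) ≈ 47.09°, λ = atan2(p_y, p_x) ≈ -0.70°.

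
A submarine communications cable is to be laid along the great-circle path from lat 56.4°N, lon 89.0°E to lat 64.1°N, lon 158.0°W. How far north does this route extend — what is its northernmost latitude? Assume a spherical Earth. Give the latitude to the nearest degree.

The great circle lies in the plane with unit normal n̂ = (p₁ × p₂)/|p₁ × p₂|.
Here n̂_z ≈ +0.294; the vertex latitude is φ_max = arccos|n̂_z| ≈ 72.9°.
Check via Clairaut: cos φ_max = |cos φ₁| · sin C = cos(56.4°)·sin(32.1°) ≈ 0.294, again giving ≈ 72.9°.

≈ 73°N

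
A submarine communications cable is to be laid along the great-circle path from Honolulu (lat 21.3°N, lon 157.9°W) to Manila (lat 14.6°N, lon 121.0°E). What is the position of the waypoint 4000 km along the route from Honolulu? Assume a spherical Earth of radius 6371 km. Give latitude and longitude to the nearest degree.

≈ lat 23°N, lon 163°E

From cos δ = sin φ₁ sin φ₂ + cos φ₁ cos φ₂ cos Δλ, the central angle is δ ≈ 1.338 rad (76.6°). The total great-circle distance is δ·R ≈ 1.338 × 6371 ≈ 8522 km, so the target fraction is f = 4000/8522 ≈ 0.469.
Interpolate at f ≈ 0.469 with slerp weights a = sin((1−f)δ)/sin δ ≈ 0.670, b = sin(fδ)/sin δ ≈ 0.604.
p = a·p₁ + b·p₂ ≈ (-0.879, 0.266, 0.395); φ = arcsin(p_z) ≈ 23.30°, λ = atan2(p_y, p_x) ≈ 163.16°.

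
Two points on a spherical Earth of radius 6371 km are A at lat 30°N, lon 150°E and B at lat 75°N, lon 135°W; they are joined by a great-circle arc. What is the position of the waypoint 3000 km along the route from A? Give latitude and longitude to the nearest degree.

≈ lat 55°N, lon 164°E

From cos δ = sin φ₁ sin φ₂ + cos φ₁ cos φ₂ cos Δλ, the central angle is δ ≈ 0.999 rad (57.2°). The total great-circle distance is δ·R ≈ 0.999 × 6371 ≈ 6366 km, so the target fraction is f = 3000/6366 ≈ 0.471.
Interpolate at f ≈ 0.471 with slerp weights a = sin((1−f)δ)/sin δ ≈ 0.599, b = sin(fδ)/sin δ ≈ 0.539.
p = a·p₁ + b·p₂ ≈ (-0.548, 0.161, 0.821); φ = arcsin(p_z) ≈ 55.16°, λ = atan2(p_y, p_x) ≈ 163.65°.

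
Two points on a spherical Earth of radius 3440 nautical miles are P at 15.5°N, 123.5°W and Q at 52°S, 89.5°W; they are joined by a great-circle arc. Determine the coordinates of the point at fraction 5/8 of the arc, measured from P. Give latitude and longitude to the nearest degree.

≈ 28°S, 107°W

Write both endpoints as unit vectors p₁, p₂ with components (cos φ cos λ, cos φ sin λ, sin φ).
The central angle between the endpoints is δ = arccos(p₁·p₂) ≈ 1.286 rad (73.7°).
Interpolate at f = 5/8 with slerp weights a = sin((1−f)δ)/sin δ ≈ 0.483, b = sin(fδ)/sin δ ≈ 0.750.
p = a·p₁ + b·p₂ ≈ (-0.253, -0.850, -0.462); φ = arcsin(p_z) ≈ -27.51°, λ = atan2(p_y, p_x) ≈ -106.57°.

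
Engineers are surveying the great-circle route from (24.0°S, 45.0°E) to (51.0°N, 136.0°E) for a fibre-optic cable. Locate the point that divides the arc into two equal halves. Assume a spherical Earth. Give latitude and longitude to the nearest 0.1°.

Convert each endpoint to a unit vector on the sphere (x = cos φ cos λ, y = cos φ sin λ, z = sin φ).
The central angle between the endpoints is δ = arccos(p₁·p₂) ≈ 1.903 rad (109.0°).
Interpolate at f = 1/2 with slerp weights a = sin((1−f)δ)/sin δ ≈ 0.861, b = sin(fδ)/sin δ ≈ 0.861.
p = a·p₁ + b·p₂ ≈ (0.166, 0.933, 0.319); φ = arcsin(p_z) ≈ 18.61°, λ = atan2(p_y, p_x) ≈ 79.88°.

≈ (18.6°N, 79.9°E)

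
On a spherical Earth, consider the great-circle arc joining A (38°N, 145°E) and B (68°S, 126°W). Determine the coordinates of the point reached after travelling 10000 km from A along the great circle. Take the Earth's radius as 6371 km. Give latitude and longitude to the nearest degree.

Write both endpoints as unit vectors p₁, p₂ with components (cos φ cos λ, cos φ sin λ, sin φ).
The central angle between the endpoints is δ = arccos(p₁·p₂) ≈ 2.172 rad (124.4°). The total great-circle distance is δ·R ≈ 2.172 × 6371 ≈ 13838 km, so the target fraction is f = 10000/13838 ≈ 0.723.
Interpolate at f ≈ 0.723 with slerp weights a = sin((1−f)δ)/sin δ ≈ 0.687, b = sin(fδ)/sin δ ≈ 1.213.
p = a·p₁ + b·p₂ ≈ (-0.711, -0.057, -0.701); φ = arcsin(p_z) ≈ -44.53°, λ = atan2(p_y, p_x) ≈ -175.42°.

≈ (45°S, 175°W)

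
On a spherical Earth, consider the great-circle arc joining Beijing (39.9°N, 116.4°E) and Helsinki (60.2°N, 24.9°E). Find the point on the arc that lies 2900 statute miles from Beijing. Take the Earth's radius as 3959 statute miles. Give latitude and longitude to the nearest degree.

≈ (63°N, 56°E)

Convert each endpoint to a unit vector on the sphere (x = cos φ cos λ, y = cos φ sin λ, z = sin φ).
The central angle between the endpoints is δ = arccos(p₁·p₂) ≈ 0.992 rad (56.9°). The total great-circle distance is δ·R ≈ 0.992 × 3959 ≈ 3929 mi, so the target fraction is f = 2900/3929 ≈ 0.738.
Interpolate at f ≈ 0.738 with slerp weights a = sin((1−f)δ)/sin δ ≈ 0.307, b = sin(fδ)/sin δ ≈ 0.799.
p = a·p₁ + b·p₂ ≈ (0.255, 0.378, 0.890); φ = arcsin(p_z) ≈ 62.86°, λ = atan2(p_y, p_x) ≈ 55.97°.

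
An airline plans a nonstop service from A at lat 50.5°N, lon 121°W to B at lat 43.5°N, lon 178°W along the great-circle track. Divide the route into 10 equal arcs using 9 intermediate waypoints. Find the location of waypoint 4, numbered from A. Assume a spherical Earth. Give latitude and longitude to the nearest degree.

≈ lat 51°N, lon 146°W

Write both endpoints as unit vectors p₁, p₂ with components (cos φ cos λ, cos φ sin λ, sin φ).
The central angle between the endpoints is δ = arccos(p₁·p₂) ≈ 0.672 rad (38.5°).
Interpolate at f = 4/10 with slerp weights a = sin((1−f)δ)/sin δ ≈ 0.630, b = sin(fδ)/sin δ ≈ 0.427.
p = a·p₁ + b·p₂ ≈ (-0.516, -0.354, 0.780); φ = arcsin(p_z) ≈ 51.26°, λ = atan2(p_y, p_x) ≈ -145.50°.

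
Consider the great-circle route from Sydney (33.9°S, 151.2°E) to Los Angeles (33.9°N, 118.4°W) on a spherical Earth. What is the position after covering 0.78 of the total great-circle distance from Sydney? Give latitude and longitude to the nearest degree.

≈ 20°N, 141°W

Write both endpoints as unit vectors p₁, p₂ with components (cos φ cos λ, cos φ sin λ, sin φ).
The central angle between the endpoints is δ = arccos(p₁·p₂) ≈ 1.892 rad (108.4°).
Interpolate at f = 0.78 with slerp weights a = sin((1−f)δ)/sin δ ≈ 0.426, b = sin(fδ)/sin δ ≈ 1.049.
p = a·p₁ + b·p₂ ≈ (-0.724, -0.596, 0.347); φ = arcsin(p_z) ≈ 20.33°, λ = atan2(p_y, p_x) ≈ -140.56°.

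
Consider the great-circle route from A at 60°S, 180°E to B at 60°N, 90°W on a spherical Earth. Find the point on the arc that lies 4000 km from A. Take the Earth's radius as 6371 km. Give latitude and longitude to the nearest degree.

Write both endpoints as unit vectors p₁, p₂ with components (cos φ cos λ, cos φ sin λ, sin φ).
The central angle between the endpoints is δ = arccos(p₁·p₂) ≈ 2.419 rad (138.6°). The total great-circle distance is δ·R ≈ 2.419 × 6371 ≈ 15411 km, so the target fraction is f = 4000/15411 ≈ 0.260.
Interpolate at f ≈ 0.260 with slerp weights a = sin((1−f)δ)/sin δ ≈ 1.475, b = sin(fδ)/sin δ ≈ 0.888.
p = a·p₁ + b·p₂ ≈ (-0.738, -0.444, -0.509); φ = arcsin(p_z) ≈ -30.57°, λ = atan2(p_y, p_x) ≈ -148.95°.

≈ 31°S, 149°W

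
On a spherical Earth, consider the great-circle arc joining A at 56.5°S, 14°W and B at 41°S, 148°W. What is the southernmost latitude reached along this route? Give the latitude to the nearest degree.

The great circle lies in the plane with unit normal n̂ = (p₁ × p₂)/|p₁ × p₂|.
Here n̂_z ≈ -0.310; the vertex latitude is φ_max = arccos|n̂_z| ≈ 71.9°.
Check via Clairaut: cos φ_max = |cos φ₁| · sin C = cos(56.5°)·sin(145.8°) ≈ 0.310, again giving ≈ 71.9°.

≈ 72°S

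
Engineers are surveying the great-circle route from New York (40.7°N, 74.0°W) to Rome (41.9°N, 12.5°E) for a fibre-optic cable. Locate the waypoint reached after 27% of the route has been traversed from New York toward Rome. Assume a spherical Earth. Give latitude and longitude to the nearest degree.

≈ (48°N, 53°W)

The haversine formula gives a central angle δ ≈ 1.082 rad (62.0°) between the endpoints.
Interpolate at f = 0.27 with slerp weights a = sin((1−f)δ)/sin δ ≈ 0.804, b = sin(fδ)/sin δ ≈ 0.326.
p = a·p₁ + b·p₂ ≈ (0.405, -0.534, 0.742); φ = arcsin(p_z) ≈ 47.93°, λ = atan2(p_y, p_x) ≈ -52.80°.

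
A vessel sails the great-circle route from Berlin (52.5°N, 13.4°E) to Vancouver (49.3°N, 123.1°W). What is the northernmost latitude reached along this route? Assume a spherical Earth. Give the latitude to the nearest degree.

The great circle lies in the plane with unit normal n̂ = (p₁ × p₂)/|p₁ × p₂|.
Here n̂_z ≈ -0.288; the vertex latitude is φ_max = arccos|n̂_z| ≈ 73.3°.
Check via Clairaut: cos φ_max = |cos φ₁| · sin C = cos(52.5°)·sin(28.2°) ≈ 0.288, again giving ≈ 73.3°.

≈ 73°N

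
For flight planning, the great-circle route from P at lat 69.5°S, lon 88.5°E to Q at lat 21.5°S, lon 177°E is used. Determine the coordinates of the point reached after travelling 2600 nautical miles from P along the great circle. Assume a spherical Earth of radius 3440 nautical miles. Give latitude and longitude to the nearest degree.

The haversine formula gives a central angle δ ≈ 1.211 rad (69.4°) between the endpoints. The total great-circle distance is δ·R ≈ 1.211 × 3440 ≈ 4167 nmi, so the target fraction is f = 2600/4167 ≈ 0.624.
Interpolate at f ≈ 0.624 with slerp weights a = sin((1−f)δ)/sin δ ≈ 0.470, b = sin(fδ)/sin δ ≈ 0.733.
p = a·p₁ + b·p₂ ≈ (-0.676, 0.200, -0.709); φ = arcsin(p_z) ≈ -45.13°, λ = atan2(p_y, p_x) ≈ 163.52°.

≈ lat 45°S, lon 164°E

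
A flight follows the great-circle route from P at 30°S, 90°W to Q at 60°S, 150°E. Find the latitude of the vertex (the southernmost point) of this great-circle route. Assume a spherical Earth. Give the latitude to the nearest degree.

≈ 67°S

The great circle lies in the plane with unit normal n̂ = (p₁ × p₂)/|p₁ × p₂|.
Here n̂_z ≈ -0.384; the vertex latitude is φ_max = arccos|n̂_z| ≈ 67.4°.
Check via Clairaut: cos φ_max = |cos φ₁| · sin C = cos(30.0°)·sin(153.7°) ≈ 0.384, again giving ≈ 67.4°.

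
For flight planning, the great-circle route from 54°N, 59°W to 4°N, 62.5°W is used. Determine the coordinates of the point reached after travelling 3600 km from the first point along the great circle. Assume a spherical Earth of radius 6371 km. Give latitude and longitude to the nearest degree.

≈ 22°N, 62°W

Write both endpoints as unit vectors p₁, p₂ with components (cos φ cos λ, cos φ sin λ, sin φ).
The central angle between the endpoints is δ = arccos(p₁·p₂) ≈ 0.874 rad (50.1°). The total great-circle distance is δ·R ≈ 0.874 × 6371 ≈ 5569 km, so the target fraction is f = 3600/5569 ≈ 0.646.
Interpolate at f ≈ 0.646 with slerp weights a = sin((1−f)δ)/sin δ ≈ 0.397, b = sin(fδ)/sin δ ≈ 0.698.
p = a·p₁ + b·p₂ ≈ (0.442, -0.818, 0.370); φ = arcsin(p_z) ≈ 21.69°, λ = atan2(p_y, p_x) ≈ -61.62°.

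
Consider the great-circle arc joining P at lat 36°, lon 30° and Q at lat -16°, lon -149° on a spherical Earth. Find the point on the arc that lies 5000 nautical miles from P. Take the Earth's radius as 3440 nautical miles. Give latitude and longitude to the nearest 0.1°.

≈ lat 60.6°, lon -144.3°

Write both endpoints as unit vectors p₁, p₂ with components (cos φ cos λ, cos φ sin λ, sin φ).
The central angle between the endpoints is δ = arccos(p₁·p₂) ≈ 2.792 rad (160.0°). The total great-circle distance is δ·R ≈ 2.792 × 3440 ≈ 9605 nmi, so the target fraction is f = 5000/9605 ≈ 0.521.
Interpolate at f ≈ 0.521 with slerp weights a = sin((1−f)δ)/sin δ ≈ 2.843, b = sin(fδ)/sin δ ≈ 2.901.
p = a·p₁ + b·p₂ ≈ (-0.399, -0.286, 0.871); φ = arcsin(p_z) ≈ 60.61°, λ = atan2(p_y, p_x) ≈ -144.31°.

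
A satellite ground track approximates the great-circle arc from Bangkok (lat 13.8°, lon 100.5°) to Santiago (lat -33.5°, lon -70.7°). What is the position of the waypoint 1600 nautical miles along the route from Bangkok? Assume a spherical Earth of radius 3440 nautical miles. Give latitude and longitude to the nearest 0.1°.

≈ lat -11.2°, lon 91.2°

Convert each endpoint to a unit vector on the sphere (x = cos φ cos λ, y = cos φ sin λ, z = sin φ).
The central angle between the endpoints is δ = arccos(p₁·p₂) ≈ 2.771 rad (158.7°). The total great-circle distance is δ·R ≈ 2.771 × 3440 ≈ 9531 nmi, so the target fraction is f = 1600/9531 ≈ 0.168.
Interpolate at f ≈ 0.168 with slerp weights a = sin((1−f)δ)/sin δ ≈ 2.046, b = sin(fδ)/sin δ ≈ 1.237.
p = a·p₁ + b·p₂ ≈ (-0.021, 0.981, -0.195); φ = arcsin(p_z) ≈ -11.22°, λ = atan2(p_y, p_x) ≈ 91.24°.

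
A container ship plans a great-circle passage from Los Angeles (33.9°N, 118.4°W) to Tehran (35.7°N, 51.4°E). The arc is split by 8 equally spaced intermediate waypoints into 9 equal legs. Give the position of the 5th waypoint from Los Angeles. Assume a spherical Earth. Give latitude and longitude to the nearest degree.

≈ (81°N, 2°E)

From cos δ = sin φ₁ sin φ₂ + cos φ₁ cos φ₂ cos Δλ, the central angle is δ ≈ 1.916 rad (109.8°).
Interpolate at f = 5/9 with slerp weights a = sin((1−f)δ)/sin δ ≈ 0.799, b = sin(fδ)/sin δ ≈ 0.929.
p = a·p₁ + b·p₂ ≈ (0.155, 0.006, 0.988); φ = arcsin(p_z) ≈ 81.06°, λ = atan2(p_y, p_x) ≈ 2.26°.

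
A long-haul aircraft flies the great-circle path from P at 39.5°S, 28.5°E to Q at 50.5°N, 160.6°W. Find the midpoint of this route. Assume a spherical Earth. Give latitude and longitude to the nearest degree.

≈ 38°N, 64°E

From cos δ = sin φ₁ sin φ₂ + cos φ₁ cos φ₂ cos Δλ, the central angle is δ ≈ 2.920 rad (167.3°).
Interpolate at f = 1/2 with slerp weights a = sin((1−f)δ)/sin δ ≈ 4.513, b = sin(fδ)/sin δ ≈ 4.513.
p = a·p₁ + b·p₂ ≈ (0.353, 0.708, 0.612); φ = arcsin(p_z) ≈ 37.71°, λ = atan2(p_y, p_x) ≈ 63.52°.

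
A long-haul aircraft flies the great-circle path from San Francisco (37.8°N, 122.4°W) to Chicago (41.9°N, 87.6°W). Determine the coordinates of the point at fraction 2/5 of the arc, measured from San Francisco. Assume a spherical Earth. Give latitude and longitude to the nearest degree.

From cos δ = sin φ₁ sin φ₂ + cos φ₁ cos φ₂ cos Δλ, the central angle is δ ≈ 0.468 rad (26.8°).
Interpolate at f = 2/5 with slerp weights a = sin((1−f)δ)/sin δ ≈ 0.614, b = sin(fδ)/sin δ ≈ 0.413.
p = a·p₁ + b·p₂ ≈ (-0.247, -0.717, 0.652); φ = arcsin(p_z) ≈ 40.70°, λ = atan2(p_y, p_x) ≈ -109.03°.

≈ 41°N, 109°W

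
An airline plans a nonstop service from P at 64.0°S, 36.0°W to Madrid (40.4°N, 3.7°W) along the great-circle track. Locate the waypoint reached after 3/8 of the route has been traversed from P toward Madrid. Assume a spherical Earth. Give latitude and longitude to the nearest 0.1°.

Write both endpoints as unit vectors p₁, p₂ with components (cos φ cos λ, cos φ sin λ, sin φ).
The central angle between the endpoints is δ = arccos(p₁·p₂) ≈ 1.876 rad (107.5°).
Interpolate at f = 3/8 with slerp weights a = sin((1−f)δ)/sin δ ≈ 0.966, b = sin(fδ)/sin δ ≈ 0.678.
p = a·p₁ + b·p₂ ≈ (0.858, -0.282, -0.429); φ = arcsin(p_z) ≈ -25.40°, λ = atan2(p_y, p_x) ≈ -18.21°.

≈ 25.4°S, 18.2°W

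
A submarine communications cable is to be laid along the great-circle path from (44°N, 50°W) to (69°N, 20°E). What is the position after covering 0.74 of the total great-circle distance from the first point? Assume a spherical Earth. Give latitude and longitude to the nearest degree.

≈ (67°N, 9°W)

The haversine formula gives a central angle δ ≈ 0.743 rad (42.5°) between the endpoints.
Interpolate at f = 0.74 with slerp weights a = sin((1−f)δ)/sin δ ≈ 0.284, b = sin(fδ)/sin δ ≈ 0.772.
p = a·p₁ + b·p₂ ≈ (0.391, -0.062, 0.918); φ = arcsin(p_z) ≈ 66.66°, λ = atan2(p_y, p_x) ≈ -8.96°.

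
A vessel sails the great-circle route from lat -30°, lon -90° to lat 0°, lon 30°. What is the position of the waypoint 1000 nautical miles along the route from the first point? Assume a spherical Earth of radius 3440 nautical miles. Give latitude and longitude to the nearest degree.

≈ lat -33°, lon -71°

From cos δ = sin φ₁ sin φ₂ + cos φ₁ cos φ₂ cos Δλ, the central angle is δ ≈ 2.019 rad (115.7°). The total great-circle distance is δ·R ≈ 2.019 × 3440 ≈ 6944 nmi, so the target fraction is f = 1000/6944 ≈ 0.144.
Interpolate at f ≈ 0.144 with slerp weights a = sin((1−f)δ)/sin δ ≈ 1.096, b = sin(fδ)/sin δ ≈ 0.318.
p = a·p₁ + b·p₂ ≈ (0.275, -0.790, -0.548); φ = arcsin(p_z) ≈ -33.22°, λ = atan2(p_y, p_x) ≈ -70.78°.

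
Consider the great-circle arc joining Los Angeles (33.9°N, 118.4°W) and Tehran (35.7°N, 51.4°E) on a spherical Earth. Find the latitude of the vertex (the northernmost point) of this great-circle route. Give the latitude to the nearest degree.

The great circle lies in the plane with unit normal n̂ = (p₁ × p₂)/|p₁ × p₂|.
Here n̂_z ≈ +0.127; the vertex latitude is φ_max = arccos|n̂_z| ≈ 82.7°.
Check via Clairaut: cos φ_max = |cos φ₁| · sin C = cos(33.9°)·sin(8.8°) ≈ 0.127, again giving ≈ 82.7°.

≈ 83°N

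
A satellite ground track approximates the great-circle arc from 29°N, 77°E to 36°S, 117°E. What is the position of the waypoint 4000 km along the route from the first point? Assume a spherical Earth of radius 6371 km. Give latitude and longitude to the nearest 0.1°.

≈ 2.3°S, 95.4°E

Convert each endpoint to a unit vector on the sphere (x = cos φ cos λ, y = cos φ sin λ, z = sin φ).
The central angle between the endpoints is δ = arccos(p₁·p₂) ≈ 1.311 rad (75.1°). The total great-circle distance is δ·R ≈ 1.311 × 6371 ≈ 8351 km, so the target fraction is f = 4000/8351 ≈ 0.479.
Interpolate at f ≈ 0.479 with slerp weights a = sin((1−f)δ)/sin δ ≈ 0.653, b = sin(fδ)/sin δ ≈ 0.608.
p = a·p₁ + b·p₂ ≈ (-0.095, 0.995, -0.041); φ = arcsin(p_z) ≈ -2.33°, λ = atan2(p_y, p_x) ≈ 95.44°.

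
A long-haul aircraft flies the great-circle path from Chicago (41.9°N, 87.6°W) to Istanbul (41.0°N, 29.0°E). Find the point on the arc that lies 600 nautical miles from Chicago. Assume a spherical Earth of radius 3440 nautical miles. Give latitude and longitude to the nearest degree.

Convert each endpoint to a unit vector on the sphere (x = cos φ cos λ, y = cos φ sin λ, z = sin φ).
The central angle between the endpoints is δ = arccos(p₁·p₂) ≈ 1.383 rad (79.2°). The total great-circle distance is δ·R ≈ 1.383 × 3440 ≈ 4758 nmi, so the target fraction is f = 600/4758 ≈ 0.126.
Interpolate at f ≈ 0.126 with slerp weights a = sin((1−f)δ)/sin δ ≈ 0.952, b = sin(fδ)/sin δ ≈ 0.177.
p = a·p₁ + b·p₂ ≈ (0.146, -0.643, 0.752); φ = arcsin(p_z) ≈ 48.73°, λ = atan2(p_y, p_x) ≈ -77.19°.

≈ (49°N, 77°W)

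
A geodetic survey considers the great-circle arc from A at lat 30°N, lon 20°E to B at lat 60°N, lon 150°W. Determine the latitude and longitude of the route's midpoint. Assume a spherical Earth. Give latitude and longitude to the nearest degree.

≈ lat 74°N, lon 7°E

The haversine formula gives a central angle δ ≈ 1.564 rad (89.6°) between the endpoints.
Interpolate at f = 1/2 with slerp weights a = sin((1−f)δ)/sin δ ≈ 0.705, b = sin(fδ)/sin δ ≈ 0.705.
p = a·p₁ + b·p₂ ≈ (0.268, 0.033, 0.963); φ = arcsin(p_z) ≈ 74.32°, λ = atan2(p_y, p_x) ≈ 6.92°.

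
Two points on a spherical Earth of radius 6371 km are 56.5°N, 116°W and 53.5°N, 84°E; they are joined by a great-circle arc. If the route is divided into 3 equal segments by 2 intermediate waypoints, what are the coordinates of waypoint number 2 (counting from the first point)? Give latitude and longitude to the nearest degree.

≈ 75°N, 102°E

Write both endpoints as unit vectors p₁, p₂ with components (cos φ cos λ, cos φ sin λ, sin φ).
The central angle between the endpoints is δ = arccos(p₁·p₂) ≈ 1.201 rad (68.8°).
Interpolate at f = 2/3 with slerp weights a = sin((1−f)δ)/sin δ ≈ 0.418, b = sin(fδ)/sin δ ≈ 0.770.
p = a·p₁ + b·p₂ ≈ (-0.053, 0.248, 0.967); φ = arcsin(p_z) ≈ 75.30°, λ = atan2(p_y, p_x) ≈ 102.12°.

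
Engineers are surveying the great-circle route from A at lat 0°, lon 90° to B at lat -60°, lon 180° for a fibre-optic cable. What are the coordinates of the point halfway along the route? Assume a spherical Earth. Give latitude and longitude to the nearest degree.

≈ lat -38°, lon 117°

From cos δ = sin φ₁ sin φ₂ + cos φ₁ cos φ₂ cos Δλ, the central angle is δ ≈ 1.571 rad (90.0°).
Interpolate at f = 1/2 with slerp weights a = sin((1−f)δ)/sin δ ≈ 0.707, b = sin(fδ)/sin δ ≈ 0.707.
p = a·p₁ + b·p₂ ≈ (-0.354, 0.707, -0.612); φ = arcsin(p_z) ≈ -37.76°, λ = atan2(p_y, p_x) ≈ 116.57°.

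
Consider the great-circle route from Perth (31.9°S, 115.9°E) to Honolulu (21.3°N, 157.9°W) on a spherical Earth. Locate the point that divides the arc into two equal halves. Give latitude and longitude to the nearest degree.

The haversine formula gives a central angle δ ≈ 1.711 rad (98.0°) between the endpoints.
Interpolate at f = 1/2 with slerp weights a = sin((1−f)δ)/sin δ ≈ 0.762, b = sin(fδ)/sin δ ≈ 0.762.
p = a·p₁ + b·p₂ ≈ (-0.941, 0.315, -0.126); φ = arcsin(p_z) ≈ -7.23°, λ = atan2(p_y, p_x) ≈ 161.49°.

≈ (7°S, 161°E)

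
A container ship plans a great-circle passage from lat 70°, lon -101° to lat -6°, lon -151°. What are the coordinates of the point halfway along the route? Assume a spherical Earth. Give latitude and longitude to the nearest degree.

≈ lat 34°, lon -139°

From cos δ = sin φ₁ sin φ₂ + cos φ₁ cos φ₂ cos Δλ, the central angle is δ ≈ 1.450 rad (83.1°).
Interpolate at f = 1/2 with slerp weights a = sin((1−f)δ)/sin δ ≈ 0.668, b = sin(fδ)/sin δ ≈ 0.668.
p = a·p₁ + b·p₂ ≈ (-0.625, -0.546, 0.558); φ = arcsin(p_z) ≈ 33.91°, λ = atan2(p_y, p_x) ≈ -138.82°.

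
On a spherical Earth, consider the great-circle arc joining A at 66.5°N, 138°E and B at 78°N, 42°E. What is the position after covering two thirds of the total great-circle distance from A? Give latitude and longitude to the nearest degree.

Write both endpoints as unit vectors p₁, p₂ with components (cos φ cos λ, cos φ sin λ, sin φ).
The central angle between the endpoints is δ = arccos(p₁·p₂) ≈ 0.477 rad (27.3°).
Interpolate at f = 2/3 with slerp weights a = sin((1−f)δ)/sin δ ≈ 0.345, b = sin(fδ)/sin δ ≈ 0.681.
p = a·p₁ + b·p₂ ≈ (0.003, 0.187, 0.982); φ = arcsin(p_z) ≈ 79.23°, λ = atan2(p_y, p_x) ≈ 89.07°.

≈ 79°N, 89°E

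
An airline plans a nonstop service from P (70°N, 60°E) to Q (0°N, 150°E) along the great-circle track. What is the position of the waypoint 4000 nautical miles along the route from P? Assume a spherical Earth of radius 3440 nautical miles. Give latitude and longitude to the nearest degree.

≈ (22°N, 142°E)

The haversine formula gives a central angle δ ≈ 1.571 rad (90.0°) between the endpoints. The total great-circle distance is δ·R ≈ 1.571 × 3440 ≈ 5404 nmi, so the target fraction is f = 4000/5404 ≈ 0.740.
Interpolate at f ≈ 0.740 with slerp weights a = sin((1−f)δ)/sin δ ≈ 0.397, b = sin(fδ)/sin δ ≈ 0.918.
p = a·p₁ + b·p₂ ≈ (-0.727, 0.576, 0.373); φ = arcsin(p_z) ≈ 21.89°, λ = atan2(p_y, p_x) ≈ 141.59°.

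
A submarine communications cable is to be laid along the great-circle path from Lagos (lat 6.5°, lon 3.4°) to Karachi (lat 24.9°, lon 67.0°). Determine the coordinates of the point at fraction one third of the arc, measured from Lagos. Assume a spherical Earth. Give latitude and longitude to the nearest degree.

≈ lat 15°, lon 23°

The haversine formula gives a central angle δ ≈ 1.106 rad (63.4°) between the endpoints.
Interpolate at f = 1/3 with slerp weights a = sin((1−f)δ)/sin δ ≈ 0.752, b = sin(fδ)/sin δ ≈ 0.403.
p = a·p₁ + b·p₂ ≈ (0.889, 0.381, 0.255); φ = arcsin(p_z) ≈ 14.77°, λ = atan2(p_y, p_x) ≈ 23.20°.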